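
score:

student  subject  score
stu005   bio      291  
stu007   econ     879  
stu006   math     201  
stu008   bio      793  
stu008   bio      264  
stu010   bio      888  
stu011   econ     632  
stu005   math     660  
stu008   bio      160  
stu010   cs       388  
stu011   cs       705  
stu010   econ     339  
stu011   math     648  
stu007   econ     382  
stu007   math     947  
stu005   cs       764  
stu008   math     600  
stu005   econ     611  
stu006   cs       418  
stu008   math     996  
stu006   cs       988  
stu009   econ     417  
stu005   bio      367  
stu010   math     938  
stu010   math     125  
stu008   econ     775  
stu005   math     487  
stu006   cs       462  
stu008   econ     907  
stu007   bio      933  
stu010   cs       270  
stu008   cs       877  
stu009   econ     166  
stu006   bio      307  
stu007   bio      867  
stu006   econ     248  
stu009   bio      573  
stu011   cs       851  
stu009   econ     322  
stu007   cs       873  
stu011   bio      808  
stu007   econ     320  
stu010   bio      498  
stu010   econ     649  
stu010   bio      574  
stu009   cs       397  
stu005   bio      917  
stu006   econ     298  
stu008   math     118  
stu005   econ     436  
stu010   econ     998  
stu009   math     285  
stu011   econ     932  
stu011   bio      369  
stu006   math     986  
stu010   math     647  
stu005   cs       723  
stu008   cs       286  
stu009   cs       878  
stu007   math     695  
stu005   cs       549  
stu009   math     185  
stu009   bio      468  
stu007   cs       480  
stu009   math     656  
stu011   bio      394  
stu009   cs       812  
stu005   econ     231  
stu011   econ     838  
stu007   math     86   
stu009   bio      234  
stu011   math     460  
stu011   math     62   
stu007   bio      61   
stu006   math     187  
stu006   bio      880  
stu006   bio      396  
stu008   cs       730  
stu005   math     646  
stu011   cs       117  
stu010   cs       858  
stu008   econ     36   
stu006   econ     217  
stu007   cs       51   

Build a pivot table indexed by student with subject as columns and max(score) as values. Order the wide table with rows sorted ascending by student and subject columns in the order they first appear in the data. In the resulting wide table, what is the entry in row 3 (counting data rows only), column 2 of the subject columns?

With rows sorted ascending by student, row 3 is student=stu007. subject columns in first-appearance order: bio, econ, math, cs; column 2 is econ.
Long rows with student=stu007, subject=econ: max(879, 382, 320) = 879.

879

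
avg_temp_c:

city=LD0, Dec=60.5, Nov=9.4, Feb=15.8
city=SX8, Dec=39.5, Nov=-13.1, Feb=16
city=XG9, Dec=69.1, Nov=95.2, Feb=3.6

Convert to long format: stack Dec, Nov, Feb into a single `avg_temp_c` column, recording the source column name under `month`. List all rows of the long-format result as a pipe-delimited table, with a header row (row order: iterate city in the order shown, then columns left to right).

| city | month | avg_temp_c |
| LD0 | Dec | 60.5 |
| LD0 | Nov | 9.4 |
| LD0 | Feb | 15.8 |
| SX8 | Dec | 39.5 |
| SX8 | Nov | -13.1 |
| SX8 | Feb | 16 |
| XG9 | Dec | 69.1 |
| XG9 | Nov | 95.2 |
| XG9 | Feb | 3.6 |

Each (city, column) pair becomes one row: 3 × 3 = 9 rows.
For example, (LD0, Dec) → avg_temp_c=60.5.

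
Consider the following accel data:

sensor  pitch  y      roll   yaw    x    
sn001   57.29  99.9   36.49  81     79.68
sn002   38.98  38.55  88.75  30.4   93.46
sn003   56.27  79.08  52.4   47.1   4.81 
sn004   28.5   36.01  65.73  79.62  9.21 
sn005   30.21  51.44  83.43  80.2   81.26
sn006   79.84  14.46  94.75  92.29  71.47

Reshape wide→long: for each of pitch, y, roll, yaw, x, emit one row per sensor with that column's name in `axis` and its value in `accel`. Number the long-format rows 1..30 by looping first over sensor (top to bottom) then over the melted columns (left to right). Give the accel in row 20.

30 rows total (6 × 5). Row 20: index ⌊(20-1)/5⌋ = 3 into sensor → sn004; (20-1) mod 5 = 4 into the melted columns → x.
So row 20 is (sn004, x, 9.21); accel = 9.21.

9.21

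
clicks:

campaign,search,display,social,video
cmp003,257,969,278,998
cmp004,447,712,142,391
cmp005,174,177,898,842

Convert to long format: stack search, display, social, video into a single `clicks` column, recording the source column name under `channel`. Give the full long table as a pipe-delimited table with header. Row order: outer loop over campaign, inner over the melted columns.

Each (campaign, column) pair becomes one row: 3 × 4 = 12 rows.
For example, (cmp003, search) → clicks=257.

| campaign | channel | clicks |
| cmp003 | search | 257 |
| cmp003 | display | 969 |
| cmp003 | social | 278 |
| cmp003 | video | 998 |
| cmp004 | search | 447 |
| cmp004 | display | 712 |
| cmp004 | social | 142 |
| cmp004 | video | 391 |
| cmp005 | search | 174 |
| cmp005 | display | 177 |
| cmp005 | social | 898 |
| cmp005 | video | 842 |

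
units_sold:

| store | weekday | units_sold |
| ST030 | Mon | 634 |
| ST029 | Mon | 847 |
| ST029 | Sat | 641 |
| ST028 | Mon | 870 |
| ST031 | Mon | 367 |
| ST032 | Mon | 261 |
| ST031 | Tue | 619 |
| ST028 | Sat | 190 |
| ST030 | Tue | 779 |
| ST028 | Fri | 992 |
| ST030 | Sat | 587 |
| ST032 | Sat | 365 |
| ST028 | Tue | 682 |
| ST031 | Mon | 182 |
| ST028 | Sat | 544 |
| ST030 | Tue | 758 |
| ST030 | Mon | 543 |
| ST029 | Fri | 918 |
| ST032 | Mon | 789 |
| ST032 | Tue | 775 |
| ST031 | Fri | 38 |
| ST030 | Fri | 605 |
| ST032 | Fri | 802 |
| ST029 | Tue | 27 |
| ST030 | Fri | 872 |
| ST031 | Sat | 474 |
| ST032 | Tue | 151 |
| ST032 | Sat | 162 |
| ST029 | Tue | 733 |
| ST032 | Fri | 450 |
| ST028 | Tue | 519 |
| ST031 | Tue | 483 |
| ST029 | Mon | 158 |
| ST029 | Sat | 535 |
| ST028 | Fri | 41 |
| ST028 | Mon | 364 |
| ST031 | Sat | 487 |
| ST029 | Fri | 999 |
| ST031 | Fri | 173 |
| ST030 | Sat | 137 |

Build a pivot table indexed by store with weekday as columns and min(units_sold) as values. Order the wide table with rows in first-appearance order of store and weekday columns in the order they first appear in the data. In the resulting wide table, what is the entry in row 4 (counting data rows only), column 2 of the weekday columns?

474

With rows in first-appearance order of store, row 4 is store=ST031. weekday columns in first-appearance order: Mon, Sat, Tue, Fri; column 2 is Sat.
Long rows with store=ST031, weekday=Sat: min(474, 487) = 474.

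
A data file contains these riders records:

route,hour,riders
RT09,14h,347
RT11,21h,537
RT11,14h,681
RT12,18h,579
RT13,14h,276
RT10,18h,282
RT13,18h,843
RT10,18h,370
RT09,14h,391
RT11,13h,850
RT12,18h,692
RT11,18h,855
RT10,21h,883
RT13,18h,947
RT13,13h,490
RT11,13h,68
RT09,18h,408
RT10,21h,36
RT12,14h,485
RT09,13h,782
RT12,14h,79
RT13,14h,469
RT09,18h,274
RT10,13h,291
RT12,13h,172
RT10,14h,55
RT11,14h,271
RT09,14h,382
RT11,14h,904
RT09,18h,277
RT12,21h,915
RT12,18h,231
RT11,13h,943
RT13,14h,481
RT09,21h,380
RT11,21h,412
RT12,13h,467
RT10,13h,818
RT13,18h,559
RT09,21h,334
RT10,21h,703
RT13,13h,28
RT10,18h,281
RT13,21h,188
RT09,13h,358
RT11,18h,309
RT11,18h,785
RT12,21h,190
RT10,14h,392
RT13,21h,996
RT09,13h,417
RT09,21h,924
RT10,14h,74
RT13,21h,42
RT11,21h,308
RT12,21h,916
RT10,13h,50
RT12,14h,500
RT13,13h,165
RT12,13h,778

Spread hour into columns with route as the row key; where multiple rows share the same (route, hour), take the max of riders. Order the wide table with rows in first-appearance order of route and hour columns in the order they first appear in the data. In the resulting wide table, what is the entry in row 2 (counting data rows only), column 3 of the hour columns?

855

With rows in first-appearance order of route, row 2 is route=RT11. hour columns in first-appearance order: 14h, 21h, 18h, 13h; column 3 is 18h.
Long rows with route=RT11, hour=18h: max(855, 309, 785) = 855.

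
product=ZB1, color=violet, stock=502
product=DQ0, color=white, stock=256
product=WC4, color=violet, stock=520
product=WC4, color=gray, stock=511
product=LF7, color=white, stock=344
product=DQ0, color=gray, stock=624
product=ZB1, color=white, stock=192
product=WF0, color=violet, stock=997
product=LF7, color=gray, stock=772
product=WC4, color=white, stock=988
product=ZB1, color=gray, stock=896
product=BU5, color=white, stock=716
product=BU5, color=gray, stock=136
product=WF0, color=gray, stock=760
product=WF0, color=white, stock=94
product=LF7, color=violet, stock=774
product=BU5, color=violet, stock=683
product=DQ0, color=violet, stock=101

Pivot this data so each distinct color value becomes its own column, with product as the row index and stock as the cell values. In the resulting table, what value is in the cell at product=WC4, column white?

Wide layout: rows indexed by product, columns are the 3 distinct color values (violet, white, gray).
Cell (product=WC4, color=white) draws from the long row where product=WC4 and color=white, which has stock=988.

988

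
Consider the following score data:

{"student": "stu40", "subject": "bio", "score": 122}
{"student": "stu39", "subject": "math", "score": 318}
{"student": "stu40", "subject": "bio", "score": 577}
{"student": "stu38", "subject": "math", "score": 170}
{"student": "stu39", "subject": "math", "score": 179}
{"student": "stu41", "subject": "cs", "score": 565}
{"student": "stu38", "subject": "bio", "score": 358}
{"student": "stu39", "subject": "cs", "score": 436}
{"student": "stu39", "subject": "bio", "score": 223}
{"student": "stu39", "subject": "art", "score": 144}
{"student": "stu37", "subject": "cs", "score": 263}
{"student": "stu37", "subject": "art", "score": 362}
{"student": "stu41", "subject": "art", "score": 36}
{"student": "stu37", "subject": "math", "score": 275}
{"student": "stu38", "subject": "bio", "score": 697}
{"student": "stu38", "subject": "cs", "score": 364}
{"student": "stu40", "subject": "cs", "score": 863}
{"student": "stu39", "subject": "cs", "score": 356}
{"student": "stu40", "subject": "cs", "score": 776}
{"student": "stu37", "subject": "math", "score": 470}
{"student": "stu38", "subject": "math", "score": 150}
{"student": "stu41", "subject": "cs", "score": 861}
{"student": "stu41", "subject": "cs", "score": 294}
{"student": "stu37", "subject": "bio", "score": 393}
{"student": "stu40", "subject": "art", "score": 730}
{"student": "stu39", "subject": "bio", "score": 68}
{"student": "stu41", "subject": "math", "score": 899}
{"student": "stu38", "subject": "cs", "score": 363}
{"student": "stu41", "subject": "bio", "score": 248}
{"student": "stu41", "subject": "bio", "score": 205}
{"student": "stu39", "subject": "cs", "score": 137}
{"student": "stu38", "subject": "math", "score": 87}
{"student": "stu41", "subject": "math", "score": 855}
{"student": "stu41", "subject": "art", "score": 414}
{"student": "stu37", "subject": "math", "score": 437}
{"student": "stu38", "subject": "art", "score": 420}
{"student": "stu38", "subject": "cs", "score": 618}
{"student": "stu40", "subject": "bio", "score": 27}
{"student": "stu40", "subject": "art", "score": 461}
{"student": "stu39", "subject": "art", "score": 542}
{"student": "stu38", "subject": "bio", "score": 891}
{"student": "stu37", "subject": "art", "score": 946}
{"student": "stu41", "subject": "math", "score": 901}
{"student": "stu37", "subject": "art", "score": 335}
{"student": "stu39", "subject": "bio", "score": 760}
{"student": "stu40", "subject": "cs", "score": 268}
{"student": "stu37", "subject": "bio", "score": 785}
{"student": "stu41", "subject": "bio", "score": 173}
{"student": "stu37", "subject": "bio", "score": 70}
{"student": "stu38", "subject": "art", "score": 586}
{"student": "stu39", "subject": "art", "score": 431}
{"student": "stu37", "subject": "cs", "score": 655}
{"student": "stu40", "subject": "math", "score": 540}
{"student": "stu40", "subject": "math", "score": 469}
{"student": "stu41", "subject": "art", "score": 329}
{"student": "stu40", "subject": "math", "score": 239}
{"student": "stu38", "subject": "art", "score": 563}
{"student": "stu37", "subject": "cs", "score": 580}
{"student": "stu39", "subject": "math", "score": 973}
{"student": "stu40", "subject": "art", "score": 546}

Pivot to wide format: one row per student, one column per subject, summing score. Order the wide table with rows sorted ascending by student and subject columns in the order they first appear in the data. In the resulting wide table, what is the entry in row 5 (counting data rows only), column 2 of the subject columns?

With rows sorted ascending by student, row 5 is student=stu41. subject columns in first-appearance order: bio, math, cs, art; column 2 is math.
Long rows with student=stu41, subject=math: 899 + 855 + 901 = 2655.

2655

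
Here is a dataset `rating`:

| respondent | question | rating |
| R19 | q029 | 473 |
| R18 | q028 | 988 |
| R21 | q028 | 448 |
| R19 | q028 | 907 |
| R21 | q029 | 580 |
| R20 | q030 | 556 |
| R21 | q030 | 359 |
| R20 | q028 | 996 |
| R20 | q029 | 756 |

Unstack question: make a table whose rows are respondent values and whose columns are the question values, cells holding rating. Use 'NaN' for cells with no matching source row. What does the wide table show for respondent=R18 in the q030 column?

No long-format row has respondent=R18 and question=q030, so the cell is NaN.

NaN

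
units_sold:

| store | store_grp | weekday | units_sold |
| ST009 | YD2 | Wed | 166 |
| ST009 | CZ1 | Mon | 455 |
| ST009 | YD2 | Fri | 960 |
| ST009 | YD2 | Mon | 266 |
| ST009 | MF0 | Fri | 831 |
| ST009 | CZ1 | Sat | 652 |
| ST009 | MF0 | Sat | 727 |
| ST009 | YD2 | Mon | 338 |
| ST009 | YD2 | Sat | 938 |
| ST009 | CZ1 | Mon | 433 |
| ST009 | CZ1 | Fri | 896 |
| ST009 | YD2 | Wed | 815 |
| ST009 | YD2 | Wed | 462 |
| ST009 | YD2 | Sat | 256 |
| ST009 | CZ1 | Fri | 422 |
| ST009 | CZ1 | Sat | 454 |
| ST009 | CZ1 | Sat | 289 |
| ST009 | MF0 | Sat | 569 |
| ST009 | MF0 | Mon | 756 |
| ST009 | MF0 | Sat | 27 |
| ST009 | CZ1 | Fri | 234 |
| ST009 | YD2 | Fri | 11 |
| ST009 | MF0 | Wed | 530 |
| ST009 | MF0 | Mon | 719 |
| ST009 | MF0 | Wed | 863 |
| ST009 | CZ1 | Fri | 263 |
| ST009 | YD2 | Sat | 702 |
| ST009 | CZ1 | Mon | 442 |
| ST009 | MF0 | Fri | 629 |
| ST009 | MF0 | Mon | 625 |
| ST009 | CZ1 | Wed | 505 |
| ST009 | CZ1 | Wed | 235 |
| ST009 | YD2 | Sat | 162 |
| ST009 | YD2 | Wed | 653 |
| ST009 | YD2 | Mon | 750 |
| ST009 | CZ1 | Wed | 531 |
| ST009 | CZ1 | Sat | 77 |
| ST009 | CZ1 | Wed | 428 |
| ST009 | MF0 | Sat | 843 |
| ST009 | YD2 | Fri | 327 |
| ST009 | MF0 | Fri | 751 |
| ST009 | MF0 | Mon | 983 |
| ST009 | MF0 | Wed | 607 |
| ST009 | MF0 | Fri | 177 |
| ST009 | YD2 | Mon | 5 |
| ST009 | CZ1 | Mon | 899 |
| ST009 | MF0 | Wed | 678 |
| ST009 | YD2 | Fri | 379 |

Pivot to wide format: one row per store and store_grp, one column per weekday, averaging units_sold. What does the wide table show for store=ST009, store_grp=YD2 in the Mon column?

339.75

Rows with store=ST009, store_grp=YD2 and weekday=Mon: units_sold values are 266, 338, 750, 5.
(266 + 338 + 750 + 5) / 4 = 339.75.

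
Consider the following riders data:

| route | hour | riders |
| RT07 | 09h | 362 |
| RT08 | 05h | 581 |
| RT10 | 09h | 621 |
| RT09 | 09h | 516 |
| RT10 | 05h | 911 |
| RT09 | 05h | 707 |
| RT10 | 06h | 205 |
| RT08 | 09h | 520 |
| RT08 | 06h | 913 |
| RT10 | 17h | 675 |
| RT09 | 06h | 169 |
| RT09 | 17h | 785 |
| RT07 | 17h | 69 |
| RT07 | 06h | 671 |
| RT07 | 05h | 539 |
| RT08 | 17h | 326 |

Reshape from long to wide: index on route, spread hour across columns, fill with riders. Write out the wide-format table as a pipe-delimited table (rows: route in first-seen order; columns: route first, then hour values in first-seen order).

| route | 09h | 05h | 06h | 17h |
| RT07 | 362 | 539 | 671 | 69 |
| RT08 | 520 | 581 | 913 | 326 |
| RT10 | 621 | 911 | 205 | 675 |
| RT09 | 516 | 707 | 169 | 785 |

Columns: route plus the 4 distinct hour values (09h, 05h, 06h, 17h).
For example, row RT07 column 09h takes riders=362 from the long row (RT07, 09h).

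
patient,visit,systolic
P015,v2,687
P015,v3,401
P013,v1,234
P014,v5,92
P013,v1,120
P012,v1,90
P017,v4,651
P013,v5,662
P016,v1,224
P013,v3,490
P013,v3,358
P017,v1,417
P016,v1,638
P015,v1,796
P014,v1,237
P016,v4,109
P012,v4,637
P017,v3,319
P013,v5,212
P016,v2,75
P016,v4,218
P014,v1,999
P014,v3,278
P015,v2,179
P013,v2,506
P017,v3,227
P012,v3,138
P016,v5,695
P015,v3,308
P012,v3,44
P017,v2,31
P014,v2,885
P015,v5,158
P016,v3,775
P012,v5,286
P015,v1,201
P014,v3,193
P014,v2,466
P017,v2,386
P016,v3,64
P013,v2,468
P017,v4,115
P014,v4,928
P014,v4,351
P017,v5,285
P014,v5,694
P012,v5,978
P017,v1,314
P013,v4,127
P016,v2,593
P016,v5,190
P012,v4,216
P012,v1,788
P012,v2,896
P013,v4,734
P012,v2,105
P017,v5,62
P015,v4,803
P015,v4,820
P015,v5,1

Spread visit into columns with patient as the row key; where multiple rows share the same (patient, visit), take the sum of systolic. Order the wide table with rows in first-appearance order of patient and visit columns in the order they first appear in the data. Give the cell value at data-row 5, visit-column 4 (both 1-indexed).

347

With rows in first-appearance order of patient, row 5 is patient=P017. visit columns in first-appearance order: v2, v3, v1, v5, v4; column 4 is v5.
Long rows with patient=P017, visit=v5: 285 + 62 = 347.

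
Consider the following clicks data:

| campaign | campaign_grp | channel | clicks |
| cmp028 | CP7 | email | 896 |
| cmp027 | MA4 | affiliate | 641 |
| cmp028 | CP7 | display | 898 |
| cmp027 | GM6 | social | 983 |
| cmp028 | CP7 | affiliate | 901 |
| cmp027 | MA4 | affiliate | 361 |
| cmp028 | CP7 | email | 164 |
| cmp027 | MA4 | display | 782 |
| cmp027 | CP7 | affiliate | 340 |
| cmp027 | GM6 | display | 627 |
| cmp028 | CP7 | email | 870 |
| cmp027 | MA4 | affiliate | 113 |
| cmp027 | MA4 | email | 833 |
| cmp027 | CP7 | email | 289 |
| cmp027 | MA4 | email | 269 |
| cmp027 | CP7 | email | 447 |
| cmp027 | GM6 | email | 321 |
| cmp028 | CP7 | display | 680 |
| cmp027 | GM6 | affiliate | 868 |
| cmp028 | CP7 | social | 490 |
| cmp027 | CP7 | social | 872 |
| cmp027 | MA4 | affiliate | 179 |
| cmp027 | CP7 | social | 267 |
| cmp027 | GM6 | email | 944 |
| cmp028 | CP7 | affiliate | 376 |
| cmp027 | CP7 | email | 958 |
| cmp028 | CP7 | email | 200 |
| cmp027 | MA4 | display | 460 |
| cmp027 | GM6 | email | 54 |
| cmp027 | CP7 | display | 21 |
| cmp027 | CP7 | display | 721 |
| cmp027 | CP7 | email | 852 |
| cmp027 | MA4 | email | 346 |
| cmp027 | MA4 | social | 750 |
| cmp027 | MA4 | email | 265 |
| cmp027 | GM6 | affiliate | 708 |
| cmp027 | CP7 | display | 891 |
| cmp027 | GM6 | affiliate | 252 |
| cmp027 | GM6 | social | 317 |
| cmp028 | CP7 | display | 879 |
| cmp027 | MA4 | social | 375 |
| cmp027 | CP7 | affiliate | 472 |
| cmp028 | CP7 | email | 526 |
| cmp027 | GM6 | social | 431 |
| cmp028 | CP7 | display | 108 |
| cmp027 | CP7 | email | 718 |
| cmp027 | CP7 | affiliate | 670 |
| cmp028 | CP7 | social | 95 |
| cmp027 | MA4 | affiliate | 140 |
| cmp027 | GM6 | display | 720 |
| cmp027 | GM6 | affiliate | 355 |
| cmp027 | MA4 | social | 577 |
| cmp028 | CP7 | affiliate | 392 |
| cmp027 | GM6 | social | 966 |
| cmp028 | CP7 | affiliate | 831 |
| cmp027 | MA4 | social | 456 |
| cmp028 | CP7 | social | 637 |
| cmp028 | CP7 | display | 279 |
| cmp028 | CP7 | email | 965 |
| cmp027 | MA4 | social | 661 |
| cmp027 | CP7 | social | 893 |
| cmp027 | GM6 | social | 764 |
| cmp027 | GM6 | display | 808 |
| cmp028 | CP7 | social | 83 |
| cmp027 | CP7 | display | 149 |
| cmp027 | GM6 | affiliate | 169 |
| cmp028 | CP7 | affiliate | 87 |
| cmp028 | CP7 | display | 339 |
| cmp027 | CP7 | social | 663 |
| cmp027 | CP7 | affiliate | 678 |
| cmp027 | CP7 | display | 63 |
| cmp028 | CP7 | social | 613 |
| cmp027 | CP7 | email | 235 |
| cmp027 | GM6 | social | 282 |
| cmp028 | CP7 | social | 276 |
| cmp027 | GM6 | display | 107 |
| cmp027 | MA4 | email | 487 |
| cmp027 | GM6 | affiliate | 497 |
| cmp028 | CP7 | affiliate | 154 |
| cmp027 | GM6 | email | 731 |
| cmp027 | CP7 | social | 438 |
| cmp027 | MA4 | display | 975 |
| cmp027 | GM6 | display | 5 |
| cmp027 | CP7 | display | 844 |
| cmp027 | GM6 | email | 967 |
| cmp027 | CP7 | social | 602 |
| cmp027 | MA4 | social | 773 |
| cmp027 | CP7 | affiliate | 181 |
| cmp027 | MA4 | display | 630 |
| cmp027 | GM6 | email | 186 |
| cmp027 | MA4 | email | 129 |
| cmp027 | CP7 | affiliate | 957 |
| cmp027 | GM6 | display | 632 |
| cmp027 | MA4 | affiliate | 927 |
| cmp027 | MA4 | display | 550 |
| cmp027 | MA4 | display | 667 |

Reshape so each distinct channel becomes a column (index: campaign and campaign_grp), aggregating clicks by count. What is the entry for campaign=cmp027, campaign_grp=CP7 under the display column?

Rows with campaign=cmp027, campaign_grp=CP7 and channel=display: clicks values are 21, 721, 891, 149, 63, 844.
6 rows match — count = 6.

6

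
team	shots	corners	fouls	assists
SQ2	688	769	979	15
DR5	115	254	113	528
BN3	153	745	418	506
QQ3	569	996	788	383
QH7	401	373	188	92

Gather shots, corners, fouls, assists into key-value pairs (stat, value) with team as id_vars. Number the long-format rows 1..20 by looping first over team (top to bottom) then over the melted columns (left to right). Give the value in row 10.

20 rows total (5 × 4). Row 10: index ⌊(10-1)/4⌋ = 2 into team → BN3; (10-1) mod 4 = 1 into the melted columns → corners.
So row 10 is (BN3, corners, 745); value = 745.

745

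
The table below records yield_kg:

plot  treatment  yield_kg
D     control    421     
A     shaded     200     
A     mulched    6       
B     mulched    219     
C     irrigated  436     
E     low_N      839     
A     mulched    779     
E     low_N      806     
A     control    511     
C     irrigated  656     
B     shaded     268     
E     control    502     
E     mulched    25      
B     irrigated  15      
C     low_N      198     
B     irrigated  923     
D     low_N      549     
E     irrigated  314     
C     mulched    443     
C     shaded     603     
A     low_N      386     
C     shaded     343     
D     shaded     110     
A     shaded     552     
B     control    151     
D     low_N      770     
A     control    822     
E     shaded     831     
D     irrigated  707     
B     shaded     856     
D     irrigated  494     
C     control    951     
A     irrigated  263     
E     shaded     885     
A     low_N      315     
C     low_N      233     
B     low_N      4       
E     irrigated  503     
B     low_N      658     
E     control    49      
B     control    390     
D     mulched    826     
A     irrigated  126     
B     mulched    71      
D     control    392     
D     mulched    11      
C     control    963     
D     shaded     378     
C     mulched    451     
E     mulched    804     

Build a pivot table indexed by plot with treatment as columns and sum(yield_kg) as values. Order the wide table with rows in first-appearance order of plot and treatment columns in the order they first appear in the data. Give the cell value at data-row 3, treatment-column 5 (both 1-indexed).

662

With rows in first-appearance order of plot, row 3 is plot=B. treatment columns in first-appearance order: control, shaded, mulched, irrigated, low_N; column 5 is low_N.
Long rows with plot=B, treatment=low_N: 4 + 658 = 662.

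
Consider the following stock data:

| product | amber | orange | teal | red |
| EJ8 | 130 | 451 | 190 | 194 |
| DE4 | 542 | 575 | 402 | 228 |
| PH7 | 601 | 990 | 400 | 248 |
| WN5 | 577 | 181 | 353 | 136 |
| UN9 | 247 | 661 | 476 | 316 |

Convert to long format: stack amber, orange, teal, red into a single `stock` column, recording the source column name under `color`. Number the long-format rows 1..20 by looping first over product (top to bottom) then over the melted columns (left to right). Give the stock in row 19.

20 rows total (5 × 4). Row 19: index ⌊(19-1)/4⌋ = 4 into product → UN9; (19-1) mod 4 = 2 into the melted columns → teal.
So row 19 is (UN9, teal, 476); stock = 476.

476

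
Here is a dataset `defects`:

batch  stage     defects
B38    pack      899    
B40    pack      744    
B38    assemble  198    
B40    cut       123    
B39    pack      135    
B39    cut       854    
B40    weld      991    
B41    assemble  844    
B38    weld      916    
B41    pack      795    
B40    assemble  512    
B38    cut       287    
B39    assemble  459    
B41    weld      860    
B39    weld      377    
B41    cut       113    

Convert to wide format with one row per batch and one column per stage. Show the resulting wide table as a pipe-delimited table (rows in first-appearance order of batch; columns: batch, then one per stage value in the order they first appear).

| batch | pack | assemble | cut | weld |
| B38 | 899 | 198 | 287 | 916 |
| B40 | 744 | 512 | 123 | 991 |
| B39 | 135 | 459 | 854 | 377 |
| B41 | 795 | 844 | 113 | 860 |

Columns: batch plus the 4 distinct stage values (pack, assemble, cut, weld).
For example, row B38 column pack takes defects=899 from the long row (B38, pack).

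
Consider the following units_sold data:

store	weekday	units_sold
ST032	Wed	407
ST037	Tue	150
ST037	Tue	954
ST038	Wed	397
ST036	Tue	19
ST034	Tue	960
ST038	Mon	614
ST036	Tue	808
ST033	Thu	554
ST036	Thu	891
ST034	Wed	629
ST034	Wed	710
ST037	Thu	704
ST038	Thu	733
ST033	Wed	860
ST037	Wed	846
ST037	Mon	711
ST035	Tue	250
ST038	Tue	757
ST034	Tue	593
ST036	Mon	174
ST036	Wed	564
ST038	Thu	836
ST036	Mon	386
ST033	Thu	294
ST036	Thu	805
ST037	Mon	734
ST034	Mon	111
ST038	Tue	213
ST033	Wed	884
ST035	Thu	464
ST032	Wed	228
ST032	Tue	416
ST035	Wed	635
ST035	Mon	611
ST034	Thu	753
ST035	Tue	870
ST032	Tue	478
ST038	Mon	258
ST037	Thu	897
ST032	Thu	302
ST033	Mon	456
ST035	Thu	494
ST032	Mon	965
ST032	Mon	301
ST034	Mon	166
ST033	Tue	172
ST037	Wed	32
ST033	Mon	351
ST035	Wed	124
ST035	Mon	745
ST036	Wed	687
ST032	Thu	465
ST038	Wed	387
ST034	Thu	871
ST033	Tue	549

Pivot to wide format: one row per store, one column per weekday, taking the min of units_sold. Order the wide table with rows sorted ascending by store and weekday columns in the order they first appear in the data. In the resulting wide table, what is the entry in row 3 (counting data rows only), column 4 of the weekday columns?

753

With rows sorted ascending by store, row 3 is store=ST034. weekday columns in first-appearance order: Wed, Tue, Mon, Thu; column 4 is Thu.
Long rows with store=ST034, weekday=Thu: min(753, 871) = 753.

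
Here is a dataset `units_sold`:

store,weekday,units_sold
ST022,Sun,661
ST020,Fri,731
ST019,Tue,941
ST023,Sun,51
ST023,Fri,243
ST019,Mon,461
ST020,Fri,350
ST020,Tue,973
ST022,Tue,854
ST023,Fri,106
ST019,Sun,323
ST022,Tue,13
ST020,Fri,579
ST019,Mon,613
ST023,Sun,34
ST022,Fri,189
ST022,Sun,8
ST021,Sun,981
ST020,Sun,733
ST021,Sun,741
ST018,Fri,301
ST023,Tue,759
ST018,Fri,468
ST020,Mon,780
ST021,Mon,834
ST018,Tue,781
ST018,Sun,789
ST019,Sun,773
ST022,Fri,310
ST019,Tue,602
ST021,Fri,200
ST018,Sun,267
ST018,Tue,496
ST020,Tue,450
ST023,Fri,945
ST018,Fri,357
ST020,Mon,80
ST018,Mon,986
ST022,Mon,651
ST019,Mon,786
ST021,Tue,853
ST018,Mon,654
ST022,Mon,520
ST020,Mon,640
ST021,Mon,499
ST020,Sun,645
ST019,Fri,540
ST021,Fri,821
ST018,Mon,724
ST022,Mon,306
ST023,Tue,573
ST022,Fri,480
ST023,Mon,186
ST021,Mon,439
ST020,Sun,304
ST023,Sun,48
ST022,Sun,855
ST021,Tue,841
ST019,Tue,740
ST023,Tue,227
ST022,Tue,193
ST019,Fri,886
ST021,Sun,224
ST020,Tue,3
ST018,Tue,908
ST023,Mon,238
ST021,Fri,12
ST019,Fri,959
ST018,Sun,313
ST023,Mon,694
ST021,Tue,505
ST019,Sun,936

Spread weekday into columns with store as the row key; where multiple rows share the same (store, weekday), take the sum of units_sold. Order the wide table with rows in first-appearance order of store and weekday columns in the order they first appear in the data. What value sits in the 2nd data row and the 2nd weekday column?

1660

With rows in first-appearance order of store, row 2 is store=ST020. weekday columns in first-appearance order: Sun, Fri, Tue, Mon; column 2 is Fri.
Long rows with store=ST020, weekday=Fri: 731 + 350 + 579 = 1660.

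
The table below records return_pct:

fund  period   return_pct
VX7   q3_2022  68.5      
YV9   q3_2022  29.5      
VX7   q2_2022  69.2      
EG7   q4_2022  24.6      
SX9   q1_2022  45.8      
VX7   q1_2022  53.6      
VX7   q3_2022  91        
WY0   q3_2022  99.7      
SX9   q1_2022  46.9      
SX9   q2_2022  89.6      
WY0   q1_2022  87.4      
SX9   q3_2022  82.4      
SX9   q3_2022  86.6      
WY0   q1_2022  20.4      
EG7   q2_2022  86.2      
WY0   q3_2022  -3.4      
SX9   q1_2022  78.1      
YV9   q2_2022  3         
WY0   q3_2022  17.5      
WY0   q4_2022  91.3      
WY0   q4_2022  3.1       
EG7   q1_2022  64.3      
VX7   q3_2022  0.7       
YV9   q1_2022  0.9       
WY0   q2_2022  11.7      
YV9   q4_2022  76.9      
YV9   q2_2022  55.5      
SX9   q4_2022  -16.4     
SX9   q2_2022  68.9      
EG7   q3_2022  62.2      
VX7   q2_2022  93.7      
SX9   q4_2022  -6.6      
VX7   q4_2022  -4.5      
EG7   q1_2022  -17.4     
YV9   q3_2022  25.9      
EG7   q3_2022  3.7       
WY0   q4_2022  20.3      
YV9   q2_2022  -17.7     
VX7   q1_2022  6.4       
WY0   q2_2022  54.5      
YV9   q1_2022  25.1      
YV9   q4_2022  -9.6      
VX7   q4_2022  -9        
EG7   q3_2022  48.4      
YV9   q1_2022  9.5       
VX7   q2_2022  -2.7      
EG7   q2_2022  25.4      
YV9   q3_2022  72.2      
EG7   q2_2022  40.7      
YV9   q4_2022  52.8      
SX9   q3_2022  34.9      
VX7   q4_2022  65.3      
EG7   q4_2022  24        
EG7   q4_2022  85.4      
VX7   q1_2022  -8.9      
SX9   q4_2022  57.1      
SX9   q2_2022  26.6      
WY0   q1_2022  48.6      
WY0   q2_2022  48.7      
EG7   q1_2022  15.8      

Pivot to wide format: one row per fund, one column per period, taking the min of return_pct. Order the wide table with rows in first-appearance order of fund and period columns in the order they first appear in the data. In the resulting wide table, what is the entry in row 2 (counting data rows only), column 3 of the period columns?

With rows in first-appearance order of fund, row 2 is fund=YV9. period columns in first-appearance order: q3_2022, q2_2022, q4_2022, q1_2022; column 3 is q4_2022.
Long rows with fund=YV9, period=q4_2022: min(76.9, -9.6, 52.8) = -9.6.

-9.6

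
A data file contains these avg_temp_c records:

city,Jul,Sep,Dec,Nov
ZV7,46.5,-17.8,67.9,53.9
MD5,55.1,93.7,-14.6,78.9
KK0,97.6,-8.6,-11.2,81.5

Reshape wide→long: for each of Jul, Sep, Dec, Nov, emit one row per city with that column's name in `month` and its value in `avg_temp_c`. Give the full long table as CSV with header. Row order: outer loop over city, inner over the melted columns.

city,month,avg_temp_c
ZV7,Jul,46.5
ZV7,Sep,-17.8
ZV7,Dec,67.9
ZV7,Nov,53.9
MD5,Jul,55.1
MD5,Sep,93.7
MD5,Dec,-14.6
MD5,Nov,78.9
KK0,Jul,97.6
KK0,Sep,-8.6
KK0,Dec,-11.2
KK0,Nov,81.5

Each (city, column) pair becomes one row: 3 × 4 = 12 rows.
For example, (ZV7, Jul) → avg_temp_c=46.5.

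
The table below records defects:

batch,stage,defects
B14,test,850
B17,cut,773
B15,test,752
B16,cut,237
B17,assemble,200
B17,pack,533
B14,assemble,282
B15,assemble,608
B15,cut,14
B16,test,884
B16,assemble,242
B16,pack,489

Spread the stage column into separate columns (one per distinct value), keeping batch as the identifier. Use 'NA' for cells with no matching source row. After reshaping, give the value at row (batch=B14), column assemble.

282

The long row with batch=B14, stage=assemble has defects=282.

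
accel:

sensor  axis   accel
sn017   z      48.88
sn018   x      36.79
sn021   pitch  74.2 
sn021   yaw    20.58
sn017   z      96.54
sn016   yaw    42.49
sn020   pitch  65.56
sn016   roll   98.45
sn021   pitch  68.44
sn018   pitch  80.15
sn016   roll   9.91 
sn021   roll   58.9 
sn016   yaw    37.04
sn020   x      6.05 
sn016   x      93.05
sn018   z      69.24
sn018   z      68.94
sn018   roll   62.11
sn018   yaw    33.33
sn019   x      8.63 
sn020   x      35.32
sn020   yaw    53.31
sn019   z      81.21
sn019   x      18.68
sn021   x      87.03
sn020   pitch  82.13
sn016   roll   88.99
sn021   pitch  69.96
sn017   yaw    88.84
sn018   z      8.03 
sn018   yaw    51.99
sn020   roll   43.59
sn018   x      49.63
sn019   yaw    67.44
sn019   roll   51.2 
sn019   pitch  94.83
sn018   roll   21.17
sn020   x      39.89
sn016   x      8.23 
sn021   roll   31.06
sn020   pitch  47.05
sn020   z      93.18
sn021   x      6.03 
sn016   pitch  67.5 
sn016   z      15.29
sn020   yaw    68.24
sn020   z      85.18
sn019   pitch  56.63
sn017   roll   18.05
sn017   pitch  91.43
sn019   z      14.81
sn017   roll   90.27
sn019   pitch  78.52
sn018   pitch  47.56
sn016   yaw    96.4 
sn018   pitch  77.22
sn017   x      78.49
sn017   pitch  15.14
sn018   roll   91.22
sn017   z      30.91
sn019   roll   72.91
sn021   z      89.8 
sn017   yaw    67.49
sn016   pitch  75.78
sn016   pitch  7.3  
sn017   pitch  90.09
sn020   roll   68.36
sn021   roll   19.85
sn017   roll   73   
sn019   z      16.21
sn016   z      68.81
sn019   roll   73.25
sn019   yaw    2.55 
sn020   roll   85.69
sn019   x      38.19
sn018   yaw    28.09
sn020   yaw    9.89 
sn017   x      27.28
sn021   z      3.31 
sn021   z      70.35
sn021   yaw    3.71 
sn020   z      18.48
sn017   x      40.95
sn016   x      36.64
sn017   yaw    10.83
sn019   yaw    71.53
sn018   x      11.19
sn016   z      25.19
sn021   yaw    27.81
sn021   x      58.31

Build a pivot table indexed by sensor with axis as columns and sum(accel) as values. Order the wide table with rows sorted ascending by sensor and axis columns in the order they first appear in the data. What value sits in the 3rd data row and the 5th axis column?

174.50

With rows sorted ascending by sensor, row 3 is sensor=sn018. axis columns in first-appearance order: z, x, pitch, yaw, roll; column 5 is roll.
Long rows with sensor=sn018, axis=roll: 62.11 + 21.17 + 91.22 = 174.50.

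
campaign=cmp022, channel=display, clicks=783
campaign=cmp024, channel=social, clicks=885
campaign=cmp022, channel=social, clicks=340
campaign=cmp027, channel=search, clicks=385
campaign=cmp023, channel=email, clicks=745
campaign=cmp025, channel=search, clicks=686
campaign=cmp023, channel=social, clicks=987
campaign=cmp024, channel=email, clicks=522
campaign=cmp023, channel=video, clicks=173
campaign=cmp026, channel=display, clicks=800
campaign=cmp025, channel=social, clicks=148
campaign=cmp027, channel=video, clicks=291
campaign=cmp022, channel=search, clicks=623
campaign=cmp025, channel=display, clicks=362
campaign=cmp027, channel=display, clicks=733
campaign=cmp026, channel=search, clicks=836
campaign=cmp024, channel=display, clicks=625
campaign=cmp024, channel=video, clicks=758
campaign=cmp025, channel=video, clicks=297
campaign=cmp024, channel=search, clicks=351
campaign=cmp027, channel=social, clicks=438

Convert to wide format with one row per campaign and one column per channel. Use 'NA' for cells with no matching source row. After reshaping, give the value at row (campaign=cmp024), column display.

625

The long row with campaign=cmp024, channel=display has clicks=625.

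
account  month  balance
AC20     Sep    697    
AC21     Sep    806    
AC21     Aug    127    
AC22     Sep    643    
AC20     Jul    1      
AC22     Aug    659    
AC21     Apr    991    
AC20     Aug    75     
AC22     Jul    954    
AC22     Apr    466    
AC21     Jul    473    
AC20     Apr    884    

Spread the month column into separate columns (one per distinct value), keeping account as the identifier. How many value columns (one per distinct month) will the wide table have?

4

4 distinct month values: Sep, Jul, Apr, Aug.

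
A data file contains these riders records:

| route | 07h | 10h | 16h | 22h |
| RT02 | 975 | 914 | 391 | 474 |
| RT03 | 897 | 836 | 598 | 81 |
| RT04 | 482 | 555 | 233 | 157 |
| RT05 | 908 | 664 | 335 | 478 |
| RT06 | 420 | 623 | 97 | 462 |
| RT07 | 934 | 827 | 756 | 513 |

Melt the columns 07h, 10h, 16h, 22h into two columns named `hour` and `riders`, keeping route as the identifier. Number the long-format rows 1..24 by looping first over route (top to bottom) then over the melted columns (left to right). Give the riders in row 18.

24 rows total (6 × 4). Row 18: index ⌊(18-1)/4⌋ = 4 into route → RT06; (18-1) mod 4 = 1 into the melted columns → 10h.
So row 18 is (RT06, 10h, 623); riders = 623.

623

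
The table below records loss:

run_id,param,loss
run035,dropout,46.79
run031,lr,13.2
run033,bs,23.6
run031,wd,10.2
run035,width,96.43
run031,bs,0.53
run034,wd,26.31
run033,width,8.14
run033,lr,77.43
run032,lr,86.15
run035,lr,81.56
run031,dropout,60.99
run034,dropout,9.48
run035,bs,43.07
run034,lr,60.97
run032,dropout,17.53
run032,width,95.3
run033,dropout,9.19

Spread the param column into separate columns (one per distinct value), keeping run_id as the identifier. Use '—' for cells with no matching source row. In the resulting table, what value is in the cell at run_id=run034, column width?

No long-format row has run_id=run034 and param=width, so the cell is —.

—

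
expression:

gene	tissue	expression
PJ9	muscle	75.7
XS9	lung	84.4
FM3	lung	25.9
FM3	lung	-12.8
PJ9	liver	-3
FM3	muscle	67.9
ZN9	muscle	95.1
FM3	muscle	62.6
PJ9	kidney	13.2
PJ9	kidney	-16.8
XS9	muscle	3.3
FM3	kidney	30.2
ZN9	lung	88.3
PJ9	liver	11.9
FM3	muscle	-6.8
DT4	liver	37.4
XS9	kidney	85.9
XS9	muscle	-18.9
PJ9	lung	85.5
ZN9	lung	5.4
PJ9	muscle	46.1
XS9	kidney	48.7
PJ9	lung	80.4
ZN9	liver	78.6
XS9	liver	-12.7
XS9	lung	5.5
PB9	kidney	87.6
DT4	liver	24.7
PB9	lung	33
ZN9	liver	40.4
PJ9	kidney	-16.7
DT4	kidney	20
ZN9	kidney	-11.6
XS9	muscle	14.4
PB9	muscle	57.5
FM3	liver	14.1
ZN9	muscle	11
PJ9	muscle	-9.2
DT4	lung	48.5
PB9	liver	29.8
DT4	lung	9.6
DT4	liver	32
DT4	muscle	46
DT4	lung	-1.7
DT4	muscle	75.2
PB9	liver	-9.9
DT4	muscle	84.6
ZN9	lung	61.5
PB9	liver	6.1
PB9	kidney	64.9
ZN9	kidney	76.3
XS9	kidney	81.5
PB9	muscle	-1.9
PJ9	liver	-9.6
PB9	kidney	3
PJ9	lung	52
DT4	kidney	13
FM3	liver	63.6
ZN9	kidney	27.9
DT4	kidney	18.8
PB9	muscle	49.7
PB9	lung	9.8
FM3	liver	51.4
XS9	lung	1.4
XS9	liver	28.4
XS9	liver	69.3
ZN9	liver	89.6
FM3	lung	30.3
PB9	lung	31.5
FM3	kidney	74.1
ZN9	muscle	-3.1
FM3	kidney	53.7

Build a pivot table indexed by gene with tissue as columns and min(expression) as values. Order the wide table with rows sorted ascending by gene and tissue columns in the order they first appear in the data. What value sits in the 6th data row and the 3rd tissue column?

40.4

With rows sorted ascending by gene, row 6 is gene=ZN9. tissue columns in first-appearance order: muscle, lung, liver, kidney; column 3 is liver.
Long rows with gene=ZN9, tissue=liver: min(78.6, 40.4, 89.6) = 40.4.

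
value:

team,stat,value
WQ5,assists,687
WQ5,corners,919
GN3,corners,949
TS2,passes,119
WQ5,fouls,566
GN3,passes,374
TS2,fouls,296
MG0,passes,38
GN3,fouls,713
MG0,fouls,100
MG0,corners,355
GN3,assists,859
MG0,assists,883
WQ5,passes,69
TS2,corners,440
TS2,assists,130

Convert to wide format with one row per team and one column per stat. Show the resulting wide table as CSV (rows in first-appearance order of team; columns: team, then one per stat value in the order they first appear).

Columns: team plus the 4 distinct stat values (assists, corners, passes, fouls).
For example, row WQ5 column assists takes value=687 from the long row (WQ5, assists).

team,assists,corners,passes,fouls
WQ5,687,919,69,566
GN3,859,949,374,713
TS2,130,440,119,296
MG0,883,355,38,100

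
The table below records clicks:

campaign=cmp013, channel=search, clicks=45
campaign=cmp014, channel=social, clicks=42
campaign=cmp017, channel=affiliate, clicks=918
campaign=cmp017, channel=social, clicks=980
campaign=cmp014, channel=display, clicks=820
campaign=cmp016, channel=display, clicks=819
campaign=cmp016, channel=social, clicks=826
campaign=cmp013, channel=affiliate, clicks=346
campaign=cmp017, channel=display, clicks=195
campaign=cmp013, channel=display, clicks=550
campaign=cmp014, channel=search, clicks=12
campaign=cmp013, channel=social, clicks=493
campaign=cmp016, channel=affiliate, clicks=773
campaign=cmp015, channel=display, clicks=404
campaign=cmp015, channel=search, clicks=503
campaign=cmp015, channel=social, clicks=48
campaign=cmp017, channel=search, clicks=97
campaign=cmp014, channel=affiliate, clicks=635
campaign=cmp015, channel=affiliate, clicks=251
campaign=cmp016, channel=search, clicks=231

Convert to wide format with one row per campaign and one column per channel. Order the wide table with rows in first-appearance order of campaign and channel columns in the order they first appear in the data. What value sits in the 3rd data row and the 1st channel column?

97

With rows in first-appearance order of campaign, row 3 is campaign=cmp017. channel columns in first-appearance order: search, social, affiliate, display; column 1 is search.
Long rows with campaign=cmp017, channel=search: clicks = 97.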